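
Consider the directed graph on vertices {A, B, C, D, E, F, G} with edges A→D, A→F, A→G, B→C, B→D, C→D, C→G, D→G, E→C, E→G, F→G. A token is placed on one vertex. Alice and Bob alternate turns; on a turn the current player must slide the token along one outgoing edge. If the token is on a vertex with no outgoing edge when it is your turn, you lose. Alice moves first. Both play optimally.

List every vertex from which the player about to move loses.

Compute win/loss labels from the base case upward. A position with no move is L. Any other position is W if it can reach an L in one move, else L.
Every edge goes from a vertex to one that appears earlier in the order G, D, F, C, A, B, E, so processing vertices in that order labels each vertex after all of its successors.
G: no outgoing edge → L
D: →G(L), so W
F: →G(L), so W
C: →G(L), so W
A: →G(L), so W
B: →C(W), D(W) — all W, so L
E: →G(L), so W
The losing starting vertices are exactly the entries labelled L in this table (2 of them).

B, G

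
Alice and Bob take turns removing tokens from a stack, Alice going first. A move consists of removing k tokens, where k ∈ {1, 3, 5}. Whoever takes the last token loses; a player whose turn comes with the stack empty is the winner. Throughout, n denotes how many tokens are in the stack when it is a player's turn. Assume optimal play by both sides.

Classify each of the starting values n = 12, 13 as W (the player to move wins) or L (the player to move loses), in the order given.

Label each position W (a win for the player to move) or L (a loss). A position with no legal move is W; any other position is W exactly when some move reaches an L, and L when every move reaches a W.
n=0: no move; the opponent has just taken the last token and therefore loses → W
n=1: →0(W) only, which is W, so L
n=2: →1(L), so W
n=3: →2(W), 0(W) — all W, so L
n=4: →3(L), so W
n=5: →4(W), 2(W), 0(W) — all W, so L
n=6: →5(L), so W
n=7: →6(W), 4(W), 2(W) — all W, so L
n=8: →7(L), so W
n=9: →8(W), 6(W), 4(W) — all W, so L
n=10: →9(L), so W
n=11: →10(W), 8(W), 6(W) — all W, so L
n=12: →11(L), so W
n=13: →12(W), 10(W), 8(W) — all W, so L

12: W, 13: L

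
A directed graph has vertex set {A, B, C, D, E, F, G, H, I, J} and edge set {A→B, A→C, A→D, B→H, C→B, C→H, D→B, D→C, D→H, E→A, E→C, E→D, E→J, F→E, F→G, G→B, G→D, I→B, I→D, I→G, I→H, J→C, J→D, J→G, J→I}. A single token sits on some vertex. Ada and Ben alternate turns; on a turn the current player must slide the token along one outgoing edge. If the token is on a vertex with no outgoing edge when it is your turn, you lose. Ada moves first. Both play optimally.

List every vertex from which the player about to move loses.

A, G, H

Use the standard recursion: the mover loses at a terminal position; elsewhere, the mover wins exactly when some move hands the opponent an L position.
Every edge goes from a vertex to one that appears earlier in the order H, B, C, D, G, I, J, A, E, F, so processing vertices in that order labels each vertex after all of its successors.
H: no outgoing edge → L
B: can move to H, which is L ⇒ W
C: can move to H, which is L ⇒ W
D: can move to H, which is L ⇒ W
G: moves to D(W), B(W); every one is W ⇒ L
I: can move to G, which is L ⇒ W
J: can move to G, which is L ⇒ W
A: moves to D(W), C(W), B(W); every one is W ⇒ L
E: can move to A, which is L ⇒ W
F: can move to G, which is L ⇒ W
The losing starting vertices are exactly the entries labelled L in this table (3 of them).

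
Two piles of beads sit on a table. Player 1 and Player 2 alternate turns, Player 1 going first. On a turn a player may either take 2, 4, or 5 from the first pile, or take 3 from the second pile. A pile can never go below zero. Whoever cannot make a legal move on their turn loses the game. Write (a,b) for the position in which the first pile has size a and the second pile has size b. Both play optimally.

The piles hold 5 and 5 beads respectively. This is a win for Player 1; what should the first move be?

Move to (3,5).

Compute win/loss labels from the base case upward. A position with no move is L. Any other position is W if it can reach an L in one move, else L.
No move ever increases a pile, so every position that can arise here has a ≤ 5 and b ≤ 5; it is enough to label the cells with 0 ≤ a ≤ 5 and 0 ≤ b ≤ 5.
Every move lowers a or b (never raises either), so fill the grid row by row in increasing a, and left to right within a row: each cell's successors are then already labelled.
      b=0  b=1  b=2  b=3  b=4  b=5
a=0:    L    L    L    W    W    W
a=1:    L    L    L    W    W    W
a=2:    W    W    W    L    L    L
a=3:    W    W    W    L    L    L
a=4:    W    W    W    W    W    W
a=5:    W    W    W    W    W    W
Cells with no legal move (terminal, hence L): (0,0), (0,1), (0,2), (1,0), (1,1), (1,2).
The remaining L cells, each justified by listing all of its moves:
(2,3): L (options (0,3)(W), (2,0)(W) are all W)
(2,4): L (options (0,4)(W), (2,1)(W) are all W)
(2,5): L (options (0,5)(W), (2,2)(W) are all W)
(3,3): L (options (1,3)(W), (3,0)(W) are all W)
(3,4): L (options (1,4)(W), (3,1)(W) are all W)
(3,5): L (options (1,5)(W), (3,2)(W) are all W)
Every other cell has at least one move into one of the L cells above, so it is W.
From (5,5), the L positions reachable in one move are: (3,5).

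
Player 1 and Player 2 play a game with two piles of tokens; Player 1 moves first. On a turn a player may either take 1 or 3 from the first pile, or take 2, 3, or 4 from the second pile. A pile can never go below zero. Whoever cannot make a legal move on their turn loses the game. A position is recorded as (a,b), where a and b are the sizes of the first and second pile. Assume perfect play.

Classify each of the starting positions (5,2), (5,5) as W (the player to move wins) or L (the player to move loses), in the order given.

Classify positions by backward induction: terminal positions (no move available) are L. From any other position, the mover wins iff some move reaches an L.
No move ever increases a pile, so every position that can arise here has a ≤ 5 and b ≤ 5; it is enough to label the cells with 0 ≤ a ≤ 5 and 0 ≤ b ≤ 5.
Every move lowers a or b (never raises either), so fill the grid row by row in increasing a, and left to right within a row: each cell's successors are then already labelled.
      b=0  b=1  b=2  b=3  b=4  b=5
a=0:    L    L    W    W    W    W
a=1:    W    W    L    L    W    W
a=2:    L    L    W    W    W    W
a=3:    W    W    L    L    W    W
a=4:    L    L    W    W    W    W
a=5:    W    W    L    L    W    W
Cells with no legal move (terminal, hence L): (0,0), (0,1).
The remaining L cells, each justified by listing all of its moves:
(1,2): moves to (0,2)(W), (1,0)(W); every one is W ⇒ L
(1,3): moves to (0,3)(W), (1,1)(W), (1,0)(W); every one is W ⇒ L
(2,0): the only move is to (1,0)(W), a W ⇒ L
(2,1): the only move is to (1,1)(W), a W ⇒ L
(3,2): moves to (2,2)(W), (0,2)(W), (3,0)(W); every one is W ⇒ L
(3,3): moves to (2,3)(W), (0,3)(W), (3,1)(W), (3,0)(W); every one is W ⇒ L
(4,0): moves to (3,0)(W), (1,0)(W); every one is W ⇒ L
(4,1): moves to (3,1)(W), (1,1)(W); every one is W ⇒ L
(5,2): moves to (4,2)(W), (2,2)(W), (5,0)(W); every one is W ⇒ L
(5,3): moves to (4,3)(W), (2,3)(W), (5,1)(W), (5,0)(W); every one is W ⇒ L
Every other cell has at least one move into one of the L cells above, so it is W.
(5,2): one of the L cells justified above, so L
(5,5): the move to (5,3) reaches an L cell, so W

(5,2): L, (5,5): W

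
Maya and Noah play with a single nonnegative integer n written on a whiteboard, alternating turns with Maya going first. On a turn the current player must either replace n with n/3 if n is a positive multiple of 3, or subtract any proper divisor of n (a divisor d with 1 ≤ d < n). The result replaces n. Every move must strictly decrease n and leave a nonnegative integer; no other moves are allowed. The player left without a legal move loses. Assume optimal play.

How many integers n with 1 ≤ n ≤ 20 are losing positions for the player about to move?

9

Positions with no move are L. A position that does have a move is losing for the player to move precisely when every available move leads to a winning position for the opponent. Fill in the labels:
n=0: no move → L
n=1: no move → L
n=2: reaches L-position 1 → W
n=3: reaches L-position 1 → W
n=4: only reaches 2(W), 3(W), all W → L
n=5: reaches L-position 4 → W
n=6: reaches L-position 4 → W
n=7: only reaches 6(W), which is W → L
n=8: reaches L-position 4 → W
n=9: only reaches 3(W), 6(W), 8(W), all W → L
n=10: reaches L-position 9 → W
n=11: only reaches 10(W), which is W → L
n=12: reaches L-position 4 → W
n=13: only reaches 12(W), which is W → L
n=14: reaches L-position 7 → W
n=15: only reaches 5(W), 10(W), 12(W), 14(W), all W → L
n=16: reaches L-position 15 → W
n=17: only reaches 16(W), which is W → L
n=18: reaches L-position 9 → W
n=19: only reaches 18(W), which is W → L
n=20: reaches L-position 15 → W
L entries with 1 ≤ n ≤ 20 (n=0 is outside the asked range and is not counted): n = 1, 4, 7, 9, 11, 13, 15, 17, 19; that makes 9.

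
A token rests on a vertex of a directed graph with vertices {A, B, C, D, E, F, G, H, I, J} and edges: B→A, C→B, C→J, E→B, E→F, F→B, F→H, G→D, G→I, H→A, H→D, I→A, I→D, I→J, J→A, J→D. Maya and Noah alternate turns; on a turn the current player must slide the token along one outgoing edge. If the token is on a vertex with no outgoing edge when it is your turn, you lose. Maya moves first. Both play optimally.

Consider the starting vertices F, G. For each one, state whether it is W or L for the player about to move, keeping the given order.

Use the standard recursion: the mover loses at a terminal position; elsewhere, the mover wins exactly when some move hands the opponent an L position.
Every edge goes from a vertex to one that appears earlier in the order D, A, J, H, B, C, I, G, F, E, so processing vertices in that order labels each vertex after all of its successors.
D: no outgoing edge → L
A: no outgoing edge → L
J: can move to A, which is L ⇒ W
H: can move to A, which is L ⇒ W
B: can move to A, which is L ⇒ W
C: moves to B(W), J(W); every one is W ⇒ L
I: can move to A, which is L ⇒ W
G: can move to D, which is L ⇒ W
F: moves to B(W), H(W); every one is W ⇒ L
E: can move to F, which is L ⇒ W

F: L, G: W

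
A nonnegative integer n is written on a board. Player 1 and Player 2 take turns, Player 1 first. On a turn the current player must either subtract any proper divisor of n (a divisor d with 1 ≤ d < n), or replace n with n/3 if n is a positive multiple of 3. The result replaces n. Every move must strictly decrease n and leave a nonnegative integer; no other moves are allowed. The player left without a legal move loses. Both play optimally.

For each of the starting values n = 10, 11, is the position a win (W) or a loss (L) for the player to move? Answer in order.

Compute win/loss labels from the base case upward. A position with no move is L. Any other position is W if it can reach an L in one move, else L.
n=0: no move → L
n=1: no move → L
n=2: can move to 1, which is L ⇒ W
n=3: can move to 1, which is L ⇒ W
n=4: moves to 2(W), 3(W); every one is W ⇒ L
n=5: can move to 4, which is L ⇒ W
n=6: can move to 4, which is L ⇒ W
n=7: the only move is to 6(W), a W ⇒ L
n=8: can move to 4, which is L ⇒ W
n=9: moves to 3(W), 6(W), 8(W); every one is W ⇒ L
n=10: can move to 9, which is L ⇒ W
n=11: the only move is to 10(W), a W ⇒ L

10: W, 11: L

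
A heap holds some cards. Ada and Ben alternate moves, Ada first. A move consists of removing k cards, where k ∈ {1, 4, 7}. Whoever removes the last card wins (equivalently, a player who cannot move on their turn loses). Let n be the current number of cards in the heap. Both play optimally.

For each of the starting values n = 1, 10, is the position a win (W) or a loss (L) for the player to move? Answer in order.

1: W, 10: L

Compute win/loss labels from the base case upward. A position with no move is L. Any other position is W if it can reach an L in one move, else L.
n=0: no move → L
n=1: →0(L), so W
n=2: →1(W) only, which is W, so L
n=3: →2(L), so W
n=4: →0(L), so W
n=5: →4(W), 1(W) — all W, so L
n=6: →5(L), so W
n=7: →0(L), so W
n=8: →7(W), 4(W), 1(W) — all W, so L
n=9: →8(L), so W
n=10: →9(W), 6(W), 3(W) — all W, so L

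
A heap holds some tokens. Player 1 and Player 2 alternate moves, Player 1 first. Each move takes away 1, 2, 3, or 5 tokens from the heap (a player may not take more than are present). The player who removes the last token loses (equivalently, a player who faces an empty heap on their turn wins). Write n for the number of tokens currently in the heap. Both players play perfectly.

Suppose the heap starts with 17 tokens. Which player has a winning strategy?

Build the W/L table. Terminal = W. A non-terminal position is W if it has a move to some L; otherwise it is L.
n=0: no move; the opponent has just taken the last token and therefore loses → W
n=1: L (sole option 0(W) is W)
n=2: W (go to 1, an L position)
n=3: W (go to 1, an L position)
n=4: W (go to 1, an L position)
n=5: L (options 4(W), 3(W), 2(W), 0(W) are all W)
n=6: W (go to 5, an L position)
n=7: W (go to 5, an L position)
n=8: W (go to 5, an L position)
n=9: L (options 8(W), 7(W), 6(W), 4(W) are all W)
n=10: W (go to 9, an L position)
n=11: W (go to 9, an L position)
n=12: W (go to 9, an L position)
n=13: L (options 12(W), 11(W), 10(W), 8(W) are all W)
n=14: W (go to 13, an L position)
n=15: W (go to 13, an L position)
n=16: W (go to 13, an L position)
n=17: L (options 16(W), 15(W), 14(W), 12(W) are all W)
The starting position 17 is L: whatever Player 1 does, the opponent receives a W position.

Player 2 wins.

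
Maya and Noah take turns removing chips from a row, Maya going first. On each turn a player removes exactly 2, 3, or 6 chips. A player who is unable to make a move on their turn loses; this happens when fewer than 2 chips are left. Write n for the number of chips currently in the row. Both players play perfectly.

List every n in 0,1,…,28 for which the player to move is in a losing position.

0, 1, 5, 9, 10, 14, 18, 19, 23, 27, 28

Use the standard recursion: the mover loses at a terminal position; elsewhere, the mover wins exactly when some move hands the opponent an L position.
n=0: no move → L
n=1: no move → L
n=2: can move to 0, which is L ⇒ W
n=3: can move to 1, which is L ⇒ W
n=4: can move to 1, which is L ⇒ W
n=5: moves to 3(W), 2(W); every one is W ⇒ L
n=6: can move to 0, which is L ⇒ W
n=7: can move to 5, which is L ⇒ W
n=8: can move to 5, which is L ⇒ W
n=9: moves to 7(W), 6(W), 3(W); every one is W ⇒ L
n=10: moves to 8(W), 7(W), 4(W); every one is W ⇒ L
n=11: can move to 9, which is L ⇒ W
n=12: can move to 10, which is L ⇒ W
n=13: can move to 10, which is L ⇒ W
n=14: moves to 12(W), 11(W), 8(W); every one is W ⇒ L
n=15: can move to 9, which is L ⇒ W
n=16: can move to 14, which is L ⇒ W
n=17: can move to 14, which is L ⇒ W
n=18: moves to 16(W), 15(W), 12(W); every one is W ⇒ L
n=19: moves to 17(W), 16(W), 13(W); every one is W ⇒ L
n=20: can move to 18, which is L ⇒ W
n=21: can move to 19, which is L ⇒ W
n=22: can move to 19, which is L ⇒ W
n=23: moves to 21(W), 20(W), 17(W); every one is W ⇒ L
n=24: can move to 18, which is L ⇒ W
n=25: can move to 23, which is L ⇒ W
n=26: can move to 23, which is L ⇒ W
n=27: moves to 25(W), 24(W), 21(W); every one is W ⇒ L
n=28: moves to 26(W), 25(W), 22(W); every one is W ⇒ L
The losing starting values of n are exactly the entries labelled L in this table (11 of them).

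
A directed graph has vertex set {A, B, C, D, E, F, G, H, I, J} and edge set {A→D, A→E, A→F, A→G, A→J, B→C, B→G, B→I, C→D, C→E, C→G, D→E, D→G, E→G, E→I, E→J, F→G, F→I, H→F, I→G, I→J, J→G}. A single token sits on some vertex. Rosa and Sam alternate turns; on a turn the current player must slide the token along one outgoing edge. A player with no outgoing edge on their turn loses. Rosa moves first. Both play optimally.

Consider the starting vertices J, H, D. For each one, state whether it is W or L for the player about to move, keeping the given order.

Positions with no move are L. A position that does have a move is losing for the player to move precisely when every available move leads to a winning position for the opponent. Fill in the labels:
Every edge goes from a vertex to one that appears earlier in the order G, J, I, E, D, C, F, A, H, B, so processing vertices in that order labels each vertex after all of its successors.
G: no outgoing edge → L
J: reaches L-position G → W
I: reaches L-position G → W
E: reaches L-position G → W
D: reaches L-position G → W
C: reaches L-position G → W
F: reaches L-position G → W
A: reaches L-position G → W
H: only reaches F(W), which is W → L
B: reaches L-position G → W

J: W, H: L, D: W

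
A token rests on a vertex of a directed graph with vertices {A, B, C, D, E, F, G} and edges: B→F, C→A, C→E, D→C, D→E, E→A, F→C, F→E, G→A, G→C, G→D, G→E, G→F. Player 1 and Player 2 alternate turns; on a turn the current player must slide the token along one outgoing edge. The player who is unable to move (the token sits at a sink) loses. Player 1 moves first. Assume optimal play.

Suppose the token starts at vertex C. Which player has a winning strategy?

Player 1 wins.

Compute win/loss labels from the base case upward. A position with no move is L. Any other position is W if it can reach an L in one move, else L.
Every edge goes from a vertex to one that appears earlier in the order A, E, C, D, F, G, B, so processing vertices in that order labels each vertex after all of its successors.
A: no outgoing edge → L
E: reaches L-position A → W
C: reaches L-position A → W
D: only reaches C(W), E(W), all W → L
F: only reaches C(W), E(W), all W → L
G: reaches L-position F → W
B: reaches L-position F → W
From C Player 1 can move to A, reaching an L position.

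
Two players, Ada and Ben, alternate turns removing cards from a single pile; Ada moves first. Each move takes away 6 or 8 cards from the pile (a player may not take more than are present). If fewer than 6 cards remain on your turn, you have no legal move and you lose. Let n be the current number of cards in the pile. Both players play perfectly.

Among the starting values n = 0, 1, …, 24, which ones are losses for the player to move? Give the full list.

0, 1, 2, 3, 4, 5, 14, 15, 16, 17, 18, 19

Use the standard recursion: the mover loses at a terminal position; elsewhere, the mover wins exactly when some move hands the opponent an L position.
n=0: no move → L
n=1: no move → L
n=2: no move → L
n=3: no move → L
n=4: no move → L
n=5: no move → L
n=6: reaches L-position 0 → W
n=7: reaches L-position 1 → W
n=8: reaches L-position 2 → W
n=9: reaches L-position 3 → W
n=10: reaches L-position 4 → W
n=11: reaches L-position 5 → W
n=12: reaches L-position 4 → W
n=13: reaches L-position 5 → W
n=14: only reaches 8(W), 6(W), all W → L
n=15: only reaches 9(W), 7(W), all W → L
n=16: only reaches 10(W), 8(W), all W → L
n=17: only reaches 11(W), 9(W), all W → L
n=18: only reaches 12(W), 10(W), all W → L
n=19: only reaches 13(W), 11(W), all W → L
n=20: reaches L-position 14 → W
n=21: reaches L-position 15 → W
n=22: reaches L-position 16 → W
n=23: reaches L-position 17 → W
n=24: reaches L-position 18 → W
Reading off the rows marked L gives the requested list; there are 12 such values of n.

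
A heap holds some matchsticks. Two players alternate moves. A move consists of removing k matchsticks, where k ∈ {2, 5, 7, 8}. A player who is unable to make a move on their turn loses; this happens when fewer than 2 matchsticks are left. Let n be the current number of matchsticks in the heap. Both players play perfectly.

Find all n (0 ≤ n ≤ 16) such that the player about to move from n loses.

Build the W/L table. Terminal = L. A non-terminal position is W if it has a move to some L; otherwise it is L.
n=0: no move → L
n=1: no move → L
n=2: →0(L), so W
n=3: →1(L), so W
n=4: →2(W) only, which is W, so L
n=5: →0(L), so W
n=6: →4(L), so W
n=7: →0(L), so W
n=8: →1(L), so W
n=9: →4(L), so W
n=10: →8(W), 5(W), 3(W), 2(W) — all W, so L
n=11: →4(L), so W
n=12: →10(L), so W
n=13: →11(W), 8(W), 6(W), 5(W) — all W, so L
n=14: →12(W), 9(W), 7(W), 6(W) — all W, so L
n=15: →13(L), so W
n=16: →14(L), so W
Reading off the rows marked L gives the requested list; there are 6 such values of n.

0, 1, 4, 10, 13, 14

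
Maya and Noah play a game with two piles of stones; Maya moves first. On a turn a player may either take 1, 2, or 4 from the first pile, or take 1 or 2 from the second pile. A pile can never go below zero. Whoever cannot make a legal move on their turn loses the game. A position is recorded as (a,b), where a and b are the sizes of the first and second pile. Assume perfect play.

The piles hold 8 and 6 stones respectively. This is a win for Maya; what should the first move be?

Work bottom-up. With no move the player to move loses. Otherwise the position is W if at least one move leads to an L position for the opponent, and L if every move leads to a W.
No move ever increases a pile, so every position that can arise here has a ≤ 8 and b ≤ 6; it is enough to label the cells with 0 ≤ a ≤ 8 and 0 ≤ b ≤ 6.
Every move lowers a or b (never raises either), so fill the grid row by row in increasing a, and left to right within a row: each cell's successors are then already labelled.
      b=0  b=1  b=2  b=3  b=4  b=5  b=6
a=0:    L    W    W    L    W    W    L
a=1:    W    L    W    W    L    W    W
a=2:    W    W    L    W    W    L    W
a=3:    L    W    W    L    W    W    L
a=4:    W    L    W    W    L    W    W
a=5:    W    W    L    W    W    L    W
a=6:    L    W    W    L    W    W    L
a=7:    W    L    W    W    L    W    W
a=8:    W    W    L    W    W    L    W
Cells with no legal move (terminal, hence L): (0,0).
The remaining L cells, each justified by listing all of its moves:
(0,3): only reaches (0,2)(W), (0,1)(W), all W → L
(0,6): only reaches (0,5)(W), (0,4)(W), all W → L
(1,1): only reaches (0,1)(W), (1,0)(W), all W → L
(1,4): only reaches (0,4)(W), (1,3)(W), (1,2)(W), all W → L
(2,2): only reaches (1,2)(W), (0,2)(W), (2,1)(W), (2,0)(W), all W → L
(2,5): only reaches (1,5)(W), (0,5)(W), (2,4)(W), (2,3)(W), all W → L
(3,0): only reaches (2,0)(W), (1,0)(W), all W → L
(3,3): only reaches (2,3)(W), (1,3)(W), (3,2)(W), (3,1)(W), all W → L
(3,6): only reaches (2,6)(W), (1,6)(W), (3,5)(W), (3,4)(W), all W → L
(4,1): only reaches (3,1)(W), (2,1)(W), (0,1)(W), (4,0)(W), all W → L
(4,4): only reaches (3,4)(W), (2,4)(W), (0,4)(W), (4,3)(W), (4,2)(W), all W → L
(5,2): only reaches (4,2)(W), (3,2)(W), (1,2)(W), (5,1)(W), (5,0)(W), all W → L
(5,5): only reaches (4,5)(W), (3,5)(W), (1,5)(W), (5,4)(W), (5,3)(W), all W → L
(6,0): only reaches (5,0)(W), (4,0)(W), (2,0)(W), all W → L
(6,3): only reaches (5,3)(W), (4,3)(W), (2,3)(W), (6,2)(W), (6,1)(W), all W → L
(6,6): only reaches (5,6)(W), (4,6)(W), (2,6)(W), (6,5)(W), (6,4)(W), all W → L
(7,1): only reaches (6,1)(W), (5,1)(W), (3,1)(W), (7,0)(W), all W → L
(7,4): only reaches (6,4)(W), (5,4)(W), (3,4)(W), (7,3)(W), (7,2)(W), all W → L
(8,2): only reaches (7,2)(W), (6,2)(W), (4,2)(W), (8,1)(W), (8,0)(W), all W → L
(8,5): only reaches (7,5)(W), (6,5)(W), (4,5)(W), (8,4)(W), (8,3)(W), all W → L
Every other cell has at least one move into one of the L cells above, so it is W.
From (8,6), the L positions reachable in one move are: (6,6), (8,5). Any move reaching one of these is winning.

Move to (6,6).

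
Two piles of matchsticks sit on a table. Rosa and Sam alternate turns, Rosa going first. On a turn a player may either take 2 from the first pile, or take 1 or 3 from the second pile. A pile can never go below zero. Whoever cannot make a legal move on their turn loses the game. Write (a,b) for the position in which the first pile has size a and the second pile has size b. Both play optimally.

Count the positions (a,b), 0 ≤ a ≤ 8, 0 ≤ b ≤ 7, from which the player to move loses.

Work bottom-up. With no move the player to move loses. Otherwise the position is W if at least one move leads to an L position for the opponent, and L if every move leads to a W.
Every move lowers a or b (never raises either), so fill the grid row by row in increasing a, and left to right within a row: each cell's successors are then already labelled.
      b=0  b=1  b=2  b=3  b=4  b=5  b=6  b=7
a=0:    L    W    L    W    L    W    L    W
a=1:    L    W    L    W    L    W    L    W
a=2:    W    L    W    L    W    L    W    L
a=3:    W    L    W    L    W    L    W    L
a=4:    L    W    L    W    L    W    L    W
a=5:    L    W    L    W    L    W    L    W
a=6:    W    L    W    L    W    L    W    L
a=7:    W    L    W    L    W    L    W    L
a=8:    L    W    L    W    L    W    L    W
Cells with no legal move (terminal, hence L): (0,0), (1,0).
The remaining L cells, each justified by listing all of its moves:
(0,2): only reaches (0,1)(W), which is W → L
(0,4): only reaches (0,3)(W), (0,1)(W), all W → L
(0,6): only reaches (0,5)(W), (0,3)(W), all W → L
(1,2): only reaches (1,1)(W), which is W → L
(1,4): only reaches (1,3)(W), (1,1)(W), all W → L
(1,6): only reaches (1,5)(W), (1,3)(W), all W → L
(2,1): only reaches (0,1)(W), (2,0)(W), all W → L
(2,3): only reaches (0,3)(W), (2,2)(W), (2,0)(W), all W → L
(2,5): only reaches (0,5)(W), (2,4)(W), (2,2)(W), all W → L
(2,7): only reaches (0,7)(W), (2,6)(W), (2,4)(W), all W → L
(3,1): only reaches (1,1)(W), (3,0)(W), all W → L
(3,3): only reaches (1,3)(W), (3,2)(W), (3,0)(W), all W → L
(3,5): only reaches (1,5)(W), (3,4)(W), (3,2)(W), all W → L
(3,7): only reaches (1,7)(W), (3,6)(W), (3,4)(W), all W → L
(4,0): only reaches (2,0)(W), which is W → L
(4,2): only reaches (2,2)(W), (4,1)(W), all W → L
(4,4): only reaches (2,4)(W), (4,3)(W), (4,1)(W), all W → L
(4,6): only reaches (2,6)(W), (4,5)(W), (4,3)(W), all W → L
(5,0): only reaches (3,0)(W), which is W → L
(5,2): only reaches (3,2)(W), (5,1)(W), all W → L
(5,4): only reaches (3,4)(W), (5,3)(W), (5,1)(W), all W → L
(5,6): only reaches (3,6)(W), (5,5)(W), (5,3)(W), all W → L
(6,1): only reaches (4,1)(W), (6,0)(W), all W → L
(6,3): only reaches (4,3)(W), (6,2)(W), (6,0)(W), all W → L
(6,5): only reaches (4,5)(W), (6,4)(W), (6,2)(W), all W → L
(6,7): only reaches (4,7)(W), (6,6)(W), (6,4)(W), all W → L
(7,1): only reaches (5,1)(W), (7,0)(W), all W → L
(7,3): only reaches (5,3)(W), (7,2)(W), (7,0)(W), all W → L
(7,5): only reaches (5,5)(W), (7,4)(W), (7,2)(W), all W → L
(7,7): only reaches (5,7)(W), (7,6)(W), (7,4)(W), all W → L
(8,0): only reaches (6,0)(W), which is W → L
(8,2): only reaches (6,2)(W), (8,1)(W), all W → L
(8,4): only reaches (6,4)(W), (8,3)(W), (8,1)(W), all W → L
(8,6): only reaches (6,6)(W), (8,5)(W), (8,3)(W), all W → L
Every other cell has at least one move into one of the L cells above, so it is W.
L cells per row: a=0: 4, a=1: 4, a=2: 4, a=3: 4, a=4: 4, a=5: 4, a=6: 4, a=7: 4, a=8: 4; total 36.

36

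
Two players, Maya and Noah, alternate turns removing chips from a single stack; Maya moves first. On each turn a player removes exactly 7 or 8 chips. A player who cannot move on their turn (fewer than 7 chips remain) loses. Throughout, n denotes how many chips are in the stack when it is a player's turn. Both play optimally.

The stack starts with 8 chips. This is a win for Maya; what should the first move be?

Remove 7, leaving 1.

Use the standard recursion: the mover loses at a terminal position; elsewhere, the mover wins exactly when some move hands the opponent an L position.
n=0: no move → L
n=1: no move → L
n=2: no move → L
n=3: no move → L
n=4: no move → L
n=5: no move → L
n=6: no move → L
n=7: can move to 0, which is L ⇒ W
n=8: can move to 1, which is L ⇒ W
From 8, the L positions reachable in one move are: 1, 0. Any move reaching one of these is winning.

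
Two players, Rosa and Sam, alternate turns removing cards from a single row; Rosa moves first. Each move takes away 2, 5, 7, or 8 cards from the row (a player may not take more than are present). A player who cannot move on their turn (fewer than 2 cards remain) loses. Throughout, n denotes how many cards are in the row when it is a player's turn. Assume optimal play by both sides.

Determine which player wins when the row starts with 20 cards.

Positions with no move are L. A position that does have a move is losing for the player to move precisely when every available move leads to a winning position for the opponent. Fill in the labels:
n=0: no move → L
n=1: no move → L
n=2: reaches L-position 0 → W
n=3: reaches L-position 1 → W
n=4: only reaches 2(W), which is W → L
n=5: reaches L-position 0 → W
n=6: reaches L-position 4 → W
n=7: reaches L-position 0 → W
n=8: reaches L-position 1 → W
n=9: reaches L-position 4 → W
n=10: only reaches 8(W), 5(W), 3(W), 2(W), all W → L
n=11: reaches L-position 4 → W
n=12: reaches L-position 10 → W
n=13: only reaches 11(W), 8(W), 6(W), 5(W), all W → L
n=14: only reaches 12(W), 9(W), 7(W), 6(W), all W → L
n=15: reaches L-position 13 → W
n=16: reaches L-position 14 → W
n=17: reaches L-position 10 → W
n=18: reaches L-position 13 → W
n=19: reaches L-position 14 → W
n=20: reaches L-position 13 → W
From 20 Rosa can remove 7, leaving 13, reaching an L position.

Rosa wins.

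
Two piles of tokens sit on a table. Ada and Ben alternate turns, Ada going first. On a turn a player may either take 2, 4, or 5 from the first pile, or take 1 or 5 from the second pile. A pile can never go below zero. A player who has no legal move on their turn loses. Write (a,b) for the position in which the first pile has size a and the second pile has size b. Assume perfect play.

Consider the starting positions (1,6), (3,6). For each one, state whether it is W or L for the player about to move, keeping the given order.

(1,6): L, (3,6): W

Label each position W (a win for the player to move) or L (a loss). A position with no legal move is L; any other position is W exactly when some move reaches an L, and L when every move reaches a W.
No move ever increases a pile, so every position that can arise here has a ≤ 3 and b ≤ 6; it is enough to label the cells with 0 ≤ a ≤ 3 and 0 ≤ b ≤ 6.
Every move lowers a or b (never raises either), so fill the grid row by row in increasing a, and left to right within a row: each cell's successors are then already labelled.
      b=0  b=1  b=2  b=3  b=4  b=5  b=6
a=0:    L    W    L    W    L    W    L
a=1:    L    W    L    W    L    W    L
a=2:    W    L    W    L    W    L    W
a=3:    W    L    W    L    W    L    W
Cells with no legal move (terminal, hence L): (0,0), (1,0).
The remaining L cells, each justified by listing all of its moves:
(0,2): →(0,1)(W) only, which is W, so L
(0,4): →(0,3)(W) only, which is W, so L
(0,6): →(0,5)(W), (0,1)(W) — all W, so L
(1,2): →(1,1)(W) only, which is W, so L
(1,4): →(1,3)(W) only, which is W, so L
(1,6): →(1,5)(W), (1,1)(W) — all W, so L
(2,1): →(0,1)(W), (2,0)(W) — all W, so L
(2,3): →(0,3)(W), (2,2)(W) — all W, so L
(2,5): →(0,5)(W), (2,4)(W), (2,0)(W) — all W, so L
(3,1): →(1,1)(W), (3,0)(W) — all W, so L
(3,3): →(1,3)(W), (3,2)(W) — all W, so L
(3,5): →(1,5)(W), (3,4)(W), (3,0)(W) — all W, so L
Every other cell has at least one move into one of the L cells above, so it is W.
(1,6): one of the L cells justified above, so L
(3,6): the move to (1,6) reaches an L cell, so W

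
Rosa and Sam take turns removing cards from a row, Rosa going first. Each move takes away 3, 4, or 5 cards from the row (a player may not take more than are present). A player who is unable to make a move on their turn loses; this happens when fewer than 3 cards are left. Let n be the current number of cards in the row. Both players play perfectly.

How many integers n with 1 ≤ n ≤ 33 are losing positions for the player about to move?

Build the W/L table. Terminal = L. A non-terminal position is W if it has a move to some L; otherwise it is L.
n=0: no move → L
n=1: no move → L
n=2: no move → L
n=3: reaches L-position 0 → W
n=4: reaches L-position 1 → W
n=5: reaches L-position 2 → W
n=6: reaches L-position 2 → W
n=7: reaches L-position 2 → W
n=8: only reaches 5(W), 4(W), 3(W), all W → L
n=9: only reaches 6(W), 5(W), 4(W), all W → L
n=10: only reaches 7(W), 6(W), 5(W), all W → L
n=11: reaches L-position 8 → W
n=12: reaches L-position 9 → W
n=13: reaches L-position 10 → W
n=14: reaches L-position 10 → W
n=15: reaches L-position 10 → W
n=16: only reaches 13(W), 12(W), 11(W), all W → L
n=17: only reaches 14(W), 13(W), 12(W), all W → L
n=18: only reaches 15(W), 14(W), 13(W), all W → L
n=19: reaches L-position 16 → W
n=20: reaches L-position 17 → W
n=21: reaches L-position 18 → W
n=22: reaches L-position 18 → W
n=23: reaches L-position 18 → W
n=24: only reaches 21(W), 20(W), 19(W), all W → L
n=25: only reaches 22(W), 21(W), 20(W), all W → L
n=26: only reaches 23(W), 22(W), 21(W), all W → L
n=27: reaches L-position 24 → W
n=28: reaches L-position 25 → W
n=29: reaches L-position 26 → W
n=30: reaches L-position 26 → W
n=31: reaches L-position 26 → W
n=32: only reaches 29(W), 28(W), 27(W), all W → L
n=33: only reaches 30(W), 29(W), 28(W), all W → L
L entries with 1 ≤ n ≤ 33 (n=0 is outside the asked range and is not counted): n = 1, 2, 8, 9, 10, 16, 17, 18, 24, 25, 26, 32, 33; that makes 13.

13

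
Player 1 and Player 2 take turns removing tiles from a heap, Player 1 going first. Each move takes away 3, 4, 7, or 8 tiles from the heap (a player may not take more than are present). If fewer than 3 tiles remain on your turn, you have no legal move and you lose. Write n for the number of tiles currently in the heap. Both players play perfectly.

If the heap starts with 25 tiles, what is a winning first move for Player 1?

Remove 3, leaving 22.

Classify positions by backward induction: terminal positions (no move available) are L. From any other position, the mover wins iff some move reaches an L.
n=0: no move → L
n=1: no move → L
n=2: no move → L
n=3: W (go to 0, an L position)
n=4: W (go to 1, an L position)
n=5: W (go to 2, an L position)
n=6: W (go to 2, an L position)
n=7: W (go to 0, an L position)
n=8: W (go to 1, an L position)
n=9: W (go to 2, an L position)
n=10: W (go to 2, an L position)
n=11: L (options 8(W), 7(W), 4(W), 3(W) are all W)
n=12: L (options 9(W), 8(W), 5(W), 4(W) are all W)
n=13: L (options 10(W), 9(W), 6(W), 5(W) are all W)
n=14: W (go to 11, an L position)
n=15: W (go to 12, an L position)
n=16: W (go to 13, an L position)
n=17: W (go to 13, an L position)
n=18: W (go to 11, an L position)
n=19: W (go to 12, an L position)
n=20: W (go to 13, an L position)
n=21: W (go to 13, an L position)
n=22: L (options 19(W), 18(W), 15(W), 14(W) are all W)
n=23: L (options 20(W), 19(W), 16(W), 15(W) are all W)
n=24: L (options 21(W), 20(W), 17(W), 16(W) are all W)
n=25: W (go to 22, an L position)
From 25, the L positions reachable in one move are: 22.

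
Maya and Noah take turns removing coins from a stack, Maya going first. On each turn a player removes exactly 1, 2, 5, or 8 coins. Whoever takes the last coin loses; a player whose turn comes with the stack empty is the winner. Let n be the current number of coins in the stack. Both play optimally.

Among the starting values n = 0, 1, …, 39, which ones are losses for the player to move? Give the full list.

1, 4, 7, 10, 13, 16, 19, 22, 25, 28, 31, 34, 37

Work bottom-up. With no move the player to move wins. Otherwise the position is W if at least one move leads to an L position for the opponent, and L if every move leads to a W.
n=0: no move; the opponent has just taken the last coin and therefore loses → W
n=1: L (sole option 0(W) is W)
n=2: W (go to 1, an L position)
n=3: W (go to 1, an L position)
n=4: L (options 3(W), 2(W) are all W)
n=5: W (go to 4, an L position)
n=6: W (go to 4, an L position)
n=7: L (options 6(W), 5(W), 2(W) are all W)
n=8: W (go to 7, an L position)
n=9: W (go to 7, an L position)
n=10: L (options 9(W), 8(W), 5(W), 2(W) are all W)
n=11: W (go to 10, an L position)
n=12: W (go to 10, an L position)
n=13: L (options 12(W), 11(W), 8(W), 5(W) are all W)
n=14: W (go to 13, an L position)
n=15: W (go to 13, an L position)
n=16: L (options 15(W), 14(W), 11(W), 8(W) are all W)
n=17: W (go to 16, an L position)
n=18: W (go to 16, an L position)
n=19: L (options 18(W), 17(W), 14(W), 11(W) are all W)
n=20: W (go to 19, an L position)
n=21: W (go to 19, an L position)
n=22: L (options 21(W), 20(W), 17(W), 14(W) are all W)
n=23: W (go to 22, an L position)
n=24: W (go to 22, an L position)
n=25: L (options 24(W), 23(W), 20(W), 17(W) are all W)
n=26: W (go to 25, an L position)
n=27: W (go to 25, an L position)
n=28: L (options 27(W), 26(W), 23(W), 20(W) are all W)
n=29: W (go to 28, an L position)
n=30: W (go to 28, an L position)
n=31: L (options 30(W), 29(W), 26(W), 23(W) are all W)
n=32: W (go to 31, an L position)
n=33: W (go to 31, an L position)
n=34: L (options 33(W), 32(W), 29(W), 26(W) are all W)
n=35: W (go to 34, an L position)
n=36: W (go to 34, an L position)
n=37: L (options 36(W), 35(W), 32(W), 29(W) are all W)
n=38: W (go to 37, an L position)
n=39: W (go to 37, an L position)
Reading off the rows marked L gives the requested list; there are 13 such values of n.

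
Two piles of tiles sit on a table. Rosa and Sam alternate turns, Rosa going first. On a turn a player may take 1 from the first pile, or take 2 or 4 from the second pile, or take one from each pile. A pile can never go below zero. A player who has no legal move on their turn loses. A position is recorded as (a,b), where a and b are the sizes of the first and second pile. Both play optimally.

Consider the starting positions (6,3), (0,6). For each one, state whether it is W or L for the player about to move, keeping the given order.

Positions with no move are L. A position that does have a move is losing for the player to move precisely when every available move leads to a winning position for the opponent. Fill in the labels:
No move ever increases a pile, so every position that can arise here has a ≤ 6 and b ≤ 6; it is enough to label the cells with 0 ≤ a ≤ 6 and 0 ≤ b ≤ 6.
Every move lowers a or b (never raises either), so fill the grid row by row in increasing a, and left to right within a row: each cell's successors are then already labelled.
      b=0  b=1  b=2  b=3  b=4  b=5  b=6
a=0:    L    L    W    W    W    W    L
a=1:    W    W    W    L    L    W    W
a=2:    L    L    W    W    W    W    L
a=3:    W    W    W    L    L    W    W
a=4:    L    L    W    W    W    W    L
a=5:    W    W    W    L    L    W    W
a=6:    L    L    W    W    W    W    L
Cells with no legal move (terminal, hence L): (0,0), (0,1).
The remaining L cells, each justified by listing all of its moves:
(0,6): L (options (0,4)(W), (0,2)(W) are all W)
(1,3): L (options (0,3)(W), (1,1)(W), (0,2)(W) are all W)
(1,4): L (options (0,4)(W), (1,2)(W), (1,0)(W), (0,3)(W) are all W)
(2,0): L (sole option (1,0)(W) is W)
(2,1): L (options (1,1)(W), (1,0)(W) are all W)
(2,6): L (options (1,6)(W), (2,4)(W), (2,2)(W), (1,5)(W) are all W)
(3,3): L (options (2,3)(W), (3,1)(W), (2,2)(W) are all W)
(3,4): L (options (2,4)(W), (3,2)(W), (3,0)(W), (2,3)(W) are all W)
(4,0): L (sole option (3,0)(W) is W)
(4,1): L (options (3,1)(W), (3,0)(W) are all W)
(4,6): L (options (3,6)(W), (4,4)(W), (4,2)(W), (3,5)(W) are all W)
(5,3): L (options (4,3)(W), (5,1)(W), (4,2)(W) are all W)
(5,4): L (options (4,4)(W), (5,2)(W), (5,0)(W), (4,3)(W) are all W)
(6,0): L (sole option (5,0)(W) is W)
(6,1): L (options (5,1)(W), (5,0)(W) are all W)
(6,6): L (options (5,6)(W), (6,4)(W), (6,2)(W), (5,5)(W) are all W)
Every other cell has at least one move into one of the L cells above, so it is W.
(6,3): the move to (5,3) reaches an L cell, so W
(0,6): one of the L cells justified above, so L

(6,3): W, (0,6): L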